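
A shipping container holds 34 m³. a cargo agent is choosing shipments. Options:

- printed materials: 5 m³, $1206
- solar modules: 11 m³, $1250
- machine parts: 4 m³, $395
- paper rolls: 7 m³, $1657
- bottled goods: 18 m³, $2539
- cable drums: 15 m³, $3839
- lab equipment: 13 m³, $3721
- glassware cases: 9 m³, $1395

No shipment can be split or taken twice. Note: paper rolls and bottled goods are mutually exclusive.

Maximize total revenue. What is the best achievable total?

The ratio ordering already packs tightly: printed materials + cable drums + lab equipment, 33 m³, 8766.
Runner-up printed materials + paper rolls + lab equipment + glassware cases tops out at 7979.

8766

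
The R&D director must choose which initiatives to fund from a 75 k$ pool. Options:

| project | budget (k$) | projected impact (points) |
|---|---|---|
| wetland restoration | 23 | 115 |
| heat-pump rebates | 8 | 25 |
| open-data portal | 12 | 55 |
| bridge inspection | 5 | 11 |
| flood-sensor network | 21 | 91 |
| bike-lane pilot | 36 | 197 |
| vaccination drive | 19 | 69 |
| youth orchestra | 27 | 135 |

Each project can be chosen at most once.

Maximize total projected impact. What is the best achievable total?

387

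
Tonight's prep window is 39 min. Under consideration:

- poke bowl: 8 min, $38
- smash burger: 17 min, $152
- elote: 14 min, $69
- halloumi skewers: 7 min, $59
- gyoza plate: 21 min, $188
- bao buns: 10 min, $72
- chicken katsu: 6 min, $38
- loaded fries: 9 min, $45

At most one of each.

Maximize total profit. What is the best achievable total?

Ranking by ratio (profit/min): gyoza plate 8.95, smash burger 8.94, halloumi skewers 8.43.
Smash burger + gyoza plate uses 38 of the 39 min and totals 340.
Runner-up halloumi skewers + gyoza plate + bao buns tops out at 319.

340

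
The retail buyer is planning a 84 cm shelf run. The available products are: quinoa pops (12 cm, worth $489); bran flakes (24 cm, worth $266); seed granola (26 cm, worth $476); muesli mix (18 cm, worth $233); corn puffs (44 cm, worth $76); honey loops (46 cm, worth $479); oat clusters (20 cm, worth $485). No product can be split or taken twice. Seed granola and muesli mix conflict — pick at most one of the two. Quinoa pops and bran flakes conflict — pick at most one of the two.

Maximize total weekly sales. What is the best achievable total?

1453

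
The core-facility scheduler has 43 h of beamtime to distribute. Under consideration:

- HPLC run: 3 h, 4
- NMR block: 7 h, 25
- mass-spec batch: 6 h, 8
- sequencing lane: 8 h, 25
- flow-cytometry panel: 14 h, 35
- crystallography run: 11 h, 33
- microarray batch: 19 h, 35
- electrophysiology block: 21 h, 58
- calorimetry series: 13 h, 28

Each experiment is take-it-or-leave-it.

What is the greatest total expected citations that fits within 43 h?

Taking HPLC run + NMR block + sequencing lane + flow-cytometry panel + crystallography run: 43 h used, 122 in expected citations.
The closest alternative, HPLC run + NMR block + crystallography run + electrophysiology block, reaches only 120.

122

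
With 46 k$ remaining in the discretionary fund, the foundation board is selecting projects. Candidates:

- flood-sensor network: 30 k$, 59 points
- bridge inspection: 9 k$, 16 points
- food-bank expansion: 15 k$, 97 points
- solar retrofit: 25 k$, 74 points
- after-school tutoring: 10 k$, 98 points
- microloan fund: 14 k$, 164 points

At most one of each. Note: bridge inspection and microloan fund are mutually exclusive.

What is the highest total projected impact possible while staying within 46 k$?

359

Taking food-bank expansion + after-school tutoring + microloan fund: 39 k$ used, 359 in projected impact.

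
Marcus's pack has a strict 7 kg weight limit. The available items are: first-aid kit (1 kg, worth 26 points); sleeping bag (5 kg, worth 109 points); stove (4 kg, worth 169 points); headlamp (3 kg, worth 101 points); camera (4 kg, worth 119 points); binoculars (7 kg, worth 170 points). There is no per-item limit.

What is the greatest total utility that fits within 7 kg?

270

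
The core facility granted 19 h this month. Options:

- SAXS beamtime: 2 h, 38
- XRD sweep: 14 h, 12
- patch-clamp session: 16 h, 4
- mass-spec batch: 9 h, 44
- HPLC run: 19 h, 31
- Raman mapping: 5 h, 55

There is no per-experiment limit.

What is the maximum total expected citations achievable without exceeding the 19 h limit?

342

Ranking by ratio (expected citations/h): SAXS beamtime 19.00, Raman mapping 11.00, mass-spec batch 4.89.
9×SAXS beamtime uses 18 of the 19 h and totals 342.
Every other selection either busts 19 h or fails to beat 342.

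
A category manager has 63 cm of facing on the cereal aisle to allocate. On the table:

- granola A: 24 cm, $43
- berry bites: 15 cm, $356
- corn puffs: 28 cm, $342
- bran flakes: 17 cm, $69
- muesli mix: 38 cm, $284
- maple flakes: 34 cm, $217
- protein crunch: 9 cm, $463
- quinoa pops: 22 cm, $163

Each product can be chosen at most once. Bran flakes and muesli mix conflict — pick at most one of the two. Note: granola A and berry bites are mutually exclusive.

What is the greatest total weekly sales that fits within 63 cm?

1161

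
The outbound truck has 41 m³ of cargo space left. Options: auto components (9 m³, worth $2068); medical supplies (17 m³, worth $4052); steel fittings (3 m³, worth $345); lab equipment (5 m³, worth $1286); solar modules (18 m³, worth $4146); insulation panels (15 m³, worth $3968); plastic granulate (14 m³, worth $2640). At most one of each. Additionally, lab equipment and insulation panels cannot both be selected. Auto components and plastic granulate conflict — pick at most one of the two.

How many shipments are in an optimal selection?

Optimal total is 10088.
One optimal bundle: auto components + medical supplies + insulation panels (41 m³).
Any selection reaching 10088 contains exactly 3 shipments.

3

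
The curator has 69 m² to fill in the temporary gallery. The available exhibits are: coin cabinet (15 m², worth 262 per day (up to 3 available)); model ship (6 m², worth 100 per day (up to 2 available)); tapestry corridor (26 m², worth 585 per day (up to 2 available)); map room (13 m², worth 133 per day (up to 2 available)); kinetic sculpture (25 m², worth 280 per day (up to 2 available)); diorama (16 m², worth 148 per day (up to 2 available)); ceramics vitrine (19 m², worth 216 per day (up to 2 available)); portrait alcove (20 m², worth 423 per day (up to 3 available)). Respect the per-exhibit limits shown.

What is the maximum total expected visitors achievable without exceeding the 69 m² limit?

1432

The ratio ordering already packs tightly: coin cabinet + 2×tapestry corridor, 67 m², 1432.
The spare 2 m² is too small for any remaining exhibit, and no exchange beats 1432.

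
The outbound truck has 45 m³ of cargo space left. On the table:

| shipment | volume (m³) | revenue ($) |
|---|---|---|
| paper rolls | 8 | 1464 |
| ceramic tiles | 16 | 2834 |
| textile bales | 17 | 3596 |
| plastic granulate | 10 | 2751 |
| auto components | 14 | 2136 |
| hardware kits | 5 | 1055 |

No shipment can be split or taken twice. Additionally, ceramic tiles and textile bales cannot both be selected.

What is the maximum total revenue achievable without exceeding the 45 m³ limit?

The ratio ordering already packs tightly: paper rolls + textile bales + plastic granulate + hardware kits, 40 m³, 8866.
Nothing else feasible within 45 m³ beats 8866.

8866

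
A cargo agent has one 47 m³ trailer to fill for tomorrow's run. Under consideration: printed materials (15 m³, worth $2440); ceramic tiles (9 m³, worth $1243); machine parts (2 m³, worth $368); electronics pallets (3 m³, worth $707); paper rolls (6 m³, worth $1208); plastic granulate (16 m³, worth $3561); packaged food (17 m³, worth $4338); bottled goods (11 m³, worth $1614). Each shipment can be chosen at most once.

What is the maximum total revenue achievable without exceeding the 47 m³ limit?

10220

By revenue per m³: packaged food 255.18, electronics pallets 235.67, plastic granulate 222.56 lead.
The ratio heuristic lands on machine parts + electronics pallets + paper rolls + plastic granulate + packaged food (10182) but leaves 3 m³ idle.
Dropping machine parts and paper rolls frees 8 m³; slotting in bottled goods (11 m³) lifts the total to 10220 at 47 m³.
Every other selection either busts 47 m³ or fails to beat 10220.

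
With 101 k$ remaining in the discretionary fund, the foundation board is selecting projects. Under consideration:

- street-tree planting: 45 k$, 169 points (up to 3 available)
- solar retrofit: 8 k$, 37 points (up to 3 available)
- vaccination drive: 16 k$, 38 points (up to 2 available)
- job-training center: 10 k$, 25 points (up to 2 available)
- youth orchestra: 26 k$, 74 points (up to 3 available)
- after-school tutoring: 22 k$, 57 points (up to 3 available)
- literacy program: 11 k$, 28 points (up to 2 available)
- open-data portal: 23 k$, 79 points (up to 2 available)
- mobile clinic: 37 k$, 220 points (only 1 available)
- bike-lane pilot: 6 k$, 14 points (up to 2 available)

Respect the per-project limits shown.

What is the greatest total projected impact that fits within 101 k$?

Ranking by ratio (projected impact/k$): mobile clinic 5.95, solar retrofit 4.62, street-tree planting 3.76.
Taking the top-ratio projects first gives 3×solar retrofit + literacy program + open-data portal + mobile clinic + bike-lane pilot for 452 (101 k$).
Reworking the packing: street-tree planting + 2×solar retrofit + mobile clinic uses 98 k$ and improves the total to 463.
Nothing else within 101 k$ beats 463.

463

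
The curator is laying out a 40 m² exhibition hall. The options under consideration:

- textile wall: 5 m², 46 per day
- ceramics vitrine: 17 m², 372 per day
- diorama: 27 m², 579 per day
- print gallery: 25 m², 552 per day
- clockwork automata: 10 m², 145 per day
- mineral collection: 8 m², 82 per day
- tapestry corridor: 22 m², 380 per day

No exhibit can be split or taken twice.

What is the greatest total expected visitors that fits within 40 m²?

Greedy by ratio would take textile wall + print gallery + clockwork automata: 40 m² used, total 743.
Reworking the packing: ceramics vitrine + tapestry corridor uses 39 m² and improves the total to 752.
That's the maximum — no swap from here does better than 752.

752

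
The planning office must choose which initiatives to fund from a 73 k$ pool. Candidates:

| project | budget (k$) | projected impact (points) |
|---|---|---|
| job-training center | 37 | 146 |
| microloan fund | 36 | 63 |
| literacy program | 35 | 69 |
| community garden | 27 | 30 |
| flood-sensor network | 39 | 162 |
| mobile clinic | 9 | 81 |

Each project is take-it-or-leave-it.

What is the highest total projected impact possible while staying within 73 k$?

The ratio heuristic lands on flood-sensor network + mobile clinic (243) but leaves 25 k$ idle.
Replace flood-sensor network with job-training center + community garden: the trade gains 14 net, giving 257 at 73 k$.
No other feasible combination exceeds 257.

257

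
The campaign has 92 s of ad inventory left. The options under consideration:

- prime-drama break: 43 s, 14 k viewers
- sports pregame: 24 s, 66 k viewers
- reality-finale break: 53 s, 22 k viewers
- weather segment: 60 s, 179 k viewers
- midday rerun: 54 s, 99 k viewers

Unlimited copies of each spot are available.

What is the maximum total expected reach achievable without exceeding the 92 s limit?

245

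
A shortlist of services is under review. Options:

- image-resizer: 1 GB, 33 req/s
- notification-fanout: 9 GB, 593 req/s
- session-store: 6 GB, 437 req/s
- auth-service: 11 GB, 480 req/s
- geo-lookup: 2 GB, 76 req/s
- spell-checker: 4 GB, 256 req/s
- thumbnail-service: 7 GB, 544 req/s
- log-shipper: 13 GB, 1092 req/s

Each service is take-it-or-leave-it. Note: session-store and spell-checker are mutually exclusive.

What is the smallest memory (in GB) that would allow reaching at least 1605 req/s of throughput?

Look for the lowest-memory combination reaching 1605.
thumbnail-service + log-shipper reaches 1636 using 20 GB.
No combination under 20 GB hits 1605.

20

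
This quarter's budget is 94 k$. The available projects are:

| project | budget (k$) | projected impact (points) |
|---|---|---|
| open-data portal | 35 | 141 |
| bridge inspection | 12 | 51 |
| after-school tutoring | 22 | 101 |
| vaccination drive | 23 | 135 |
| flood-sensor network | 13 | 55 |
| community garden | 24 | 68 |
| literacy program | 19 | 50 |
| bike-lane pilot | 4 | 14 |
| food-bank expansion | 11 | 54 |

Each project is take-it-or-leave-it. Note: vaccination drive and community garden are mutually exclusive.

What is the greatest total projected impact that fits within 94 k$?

A density-first pass picks bridge inspection + after-school tutoring + vaccination drive + flood-sensor network + bike-lane pilot + food-bank expansion — 410 at 85 k$.
Dropping after-school tutoring and bike-lane pilot frees 26 k$; slotting in open-data portal (35 k$) lifts the total to 436 at 94 k$.
An exhaustive check of the 512 subsets confirms 436.

436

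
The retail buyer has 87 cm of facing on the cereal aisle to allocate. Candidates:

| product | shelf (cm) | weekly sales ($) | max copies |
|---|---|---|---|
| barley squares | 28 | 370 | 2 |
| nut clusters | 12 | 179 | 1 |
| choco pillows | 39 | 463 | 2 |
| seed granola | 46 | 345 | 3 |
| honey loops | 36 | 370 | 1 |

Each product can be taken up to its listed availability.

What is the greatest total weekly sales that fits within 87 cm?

Filling by ratio: 2×barley squares + nut clusters for 919, with 19 cm left unused.
Replace 2×barley squares with choco pillows + honey loops: the trade gains 93 net, giving 1012 at 87 cm.
That's the maximum — no swap from here does better than 1012.

1012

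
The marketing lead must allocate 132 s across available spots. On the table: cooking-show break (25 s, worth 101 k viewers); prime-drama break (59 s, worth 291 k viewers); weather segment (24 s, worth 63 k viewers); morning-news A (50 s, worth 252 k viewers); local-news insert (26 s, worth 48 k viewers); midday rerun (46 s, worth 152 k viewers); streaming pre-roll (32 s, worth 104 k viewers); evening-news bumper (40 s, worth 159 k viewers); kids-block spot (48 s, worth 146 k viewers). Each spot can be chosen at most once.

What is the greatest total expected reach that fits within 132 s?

554

Density check — morning-news A 5.04, prime-drama break 4.93, cooking-show break 4.04 are the best per s.
Filling by ratio: prime-drama break + morning-news A for 543, with 23 s left unused.
The 50 s tied up in morning-news A is better spent on streaming pre-roll + evening-news bumper — total rises to 554 (131 s).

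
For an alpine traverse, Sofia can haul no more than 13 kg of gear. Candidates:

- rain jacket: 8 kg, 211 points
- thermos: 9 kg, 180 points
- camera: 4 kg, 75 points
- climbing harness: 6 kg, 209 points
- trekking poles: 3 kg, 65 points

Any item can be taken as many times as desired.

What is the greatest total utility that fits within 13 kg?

418

Ranking by ratio (utility/kg): climbing harness 34.83, rain jacket 26.38, trekking poles 21.67.
Best packing: 2×climbing harness — 12 kg, 418 total.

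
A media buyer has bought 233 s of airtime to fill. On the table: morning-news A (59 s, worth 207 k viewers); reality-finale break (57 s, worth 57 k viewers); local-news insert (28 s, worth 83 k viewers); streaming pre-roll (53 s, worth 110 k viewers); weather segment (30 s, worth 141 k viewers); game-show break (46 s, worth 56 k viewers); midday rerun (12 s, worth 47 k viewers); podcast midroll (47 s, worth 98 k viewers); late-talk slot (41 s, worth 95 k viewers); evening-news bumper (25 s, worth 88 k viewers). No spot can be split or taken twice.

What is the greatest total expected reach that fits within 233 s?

712

The ratio heuristic lands on morning-news A + local-news insert + weather segment + midday rerun + late-talk slot + evening-news bumper (661) but leaves 38 s idle.
Dropping midday rerun frees 12 s; slotting in podcast midroll (47 s) lifts the total to 712 at 230 s.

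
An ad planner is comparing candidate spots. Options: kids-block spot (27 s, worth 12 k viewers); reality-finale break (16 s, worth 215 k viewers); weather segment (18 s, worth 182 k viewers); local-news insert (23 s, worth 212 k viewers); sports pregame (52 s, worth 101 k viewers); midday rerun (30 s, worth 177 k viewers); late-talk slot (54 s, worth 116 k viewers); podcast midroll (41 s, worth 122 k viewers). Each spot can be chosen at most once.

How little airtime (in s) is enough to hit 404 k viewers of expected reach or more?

39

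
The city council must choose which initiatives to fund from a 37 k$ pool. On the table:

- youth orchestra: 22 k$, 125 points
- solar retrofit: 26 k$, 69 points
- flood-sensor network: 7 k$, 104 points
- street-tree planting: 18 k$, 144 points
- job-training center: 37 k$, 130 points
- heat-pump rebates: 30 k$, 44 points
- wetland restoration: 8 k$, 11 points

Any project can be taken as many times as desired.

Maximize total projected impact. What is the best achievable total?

520

5×flood-sensor network uses 35 of the 37 k$ and totals 520.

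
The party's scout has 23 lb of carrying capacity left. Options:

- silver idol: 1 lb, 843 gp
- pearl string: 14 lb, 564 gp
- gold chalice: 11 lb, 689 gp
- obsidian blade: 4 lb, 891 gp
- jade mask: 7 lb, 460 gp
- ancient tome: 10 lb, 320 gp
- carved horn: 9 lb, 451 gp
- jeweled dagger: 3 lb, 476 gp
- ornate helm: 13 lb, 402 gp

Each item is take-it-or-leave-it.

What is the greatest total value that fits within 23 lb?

Filling by ratio: silver idol + obsidian blade + jade mask + jeweled dagger for 2670, with 8 lb left unused.
Dropping jade mask frees 7 lb; slotting in gold chalice (11 lb) lifts the total to 2899 at 19 lb.
Runner-up silver idol + gold chalice + obsidian blade + jade mask tops out at 2883.

2899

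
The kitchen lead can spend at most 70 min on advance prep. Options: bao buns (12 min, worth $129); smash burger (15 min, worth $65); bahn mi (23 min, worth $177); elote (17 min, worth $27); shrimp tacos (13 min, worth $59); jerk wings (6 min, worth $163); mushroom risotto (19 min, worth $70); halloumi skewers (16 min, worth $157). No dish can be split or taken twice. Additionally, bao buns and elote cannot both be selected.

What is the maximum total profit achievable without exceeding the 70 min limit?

685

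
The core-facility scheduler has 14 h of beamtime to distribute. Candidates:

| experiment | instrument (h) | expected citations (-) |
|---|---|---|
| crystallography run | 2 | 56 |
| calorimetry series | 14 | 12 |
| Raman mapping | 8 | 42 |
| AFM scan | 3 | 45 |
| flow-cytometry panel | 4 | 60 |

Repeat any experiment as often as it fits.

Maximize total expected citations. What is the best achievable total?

Taking 7×crystallography run: 14 h used, 392 in expected citations.
Every other selection either busts 14 h or fails to beat 392.

392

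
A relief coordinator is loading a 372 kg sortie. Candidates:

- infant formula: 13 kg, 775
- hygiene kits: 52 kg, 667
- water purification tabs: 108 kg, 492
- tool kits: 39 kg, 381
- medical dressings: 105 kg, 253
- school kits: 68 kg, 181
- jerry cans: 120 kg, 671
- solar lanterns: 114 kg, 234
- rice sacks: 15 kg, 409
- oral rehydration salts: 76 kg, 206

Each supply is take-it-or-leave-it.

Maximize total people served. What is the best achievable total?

3395

Taking infant formula + hygiene kits + water purification tabs + tool kits + jerry cans + rice sacks: 347 kg used, 3395 in people served.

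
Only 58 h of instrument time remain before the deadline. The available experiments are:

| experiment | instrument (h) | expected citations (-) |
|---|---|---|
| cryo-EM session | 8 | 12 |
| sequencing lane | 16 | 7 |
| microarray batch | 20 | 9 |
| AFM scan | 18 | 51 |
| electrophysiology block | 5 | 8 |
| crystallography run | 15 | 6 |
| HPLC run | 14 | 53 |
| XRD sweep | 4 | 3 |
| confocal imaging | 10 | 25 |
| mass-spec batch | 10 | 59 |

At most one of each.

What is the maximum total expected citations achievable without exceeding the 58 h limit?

196

Density check — mass-spec batch 5.90, HPLC run 3.79, AFM scan 2.83, confocal imaging 2.50 are the best per h.
Best packing: AFM scan + electrophysiology block + HPLC run + confocal imaging + mass-spec batch — 57 h, 196 total.
Nothing else within 58 h beats 196.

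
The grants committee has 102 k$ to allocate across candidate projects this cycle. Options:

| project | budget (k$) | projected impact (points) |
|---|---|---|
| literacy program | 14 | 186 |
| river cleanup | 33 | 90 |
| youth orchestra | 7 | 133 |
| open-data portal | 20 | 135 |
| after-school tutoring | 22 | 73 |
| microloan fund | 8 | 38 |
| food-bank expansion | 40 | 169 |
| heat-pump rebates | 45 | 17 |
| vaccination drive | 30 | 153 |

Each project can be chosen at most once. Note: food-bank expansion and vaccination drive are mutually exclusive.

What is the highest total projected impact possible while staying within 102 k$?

718

Density check — youth orchestra 19.00, literacy program 13.29, open-data portal 6.75, vaccination drive 5.10 are the best per k$.
Best packing: literacy program + youth orchestra + open-data portal + after-school tutoring + microloan fund + vaccination drive — 101 k$, 718 total.
Every other selection either busts 102 k$ or breaks a pairing rule or fails to beat 718.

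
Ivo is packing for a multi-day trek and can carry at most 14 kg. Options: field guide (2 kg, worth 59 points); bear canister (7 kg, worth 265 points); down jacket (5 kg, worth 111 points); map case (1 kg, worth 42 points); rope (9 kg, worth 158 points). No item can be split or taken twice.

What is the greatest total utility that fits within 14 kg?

435

Taking the top-ratio items first gives field guide + bear canister + map case for 366 (10 kg).
Replace map case with down jacket: the trade gains 69 net, giving 435 at 14 kg.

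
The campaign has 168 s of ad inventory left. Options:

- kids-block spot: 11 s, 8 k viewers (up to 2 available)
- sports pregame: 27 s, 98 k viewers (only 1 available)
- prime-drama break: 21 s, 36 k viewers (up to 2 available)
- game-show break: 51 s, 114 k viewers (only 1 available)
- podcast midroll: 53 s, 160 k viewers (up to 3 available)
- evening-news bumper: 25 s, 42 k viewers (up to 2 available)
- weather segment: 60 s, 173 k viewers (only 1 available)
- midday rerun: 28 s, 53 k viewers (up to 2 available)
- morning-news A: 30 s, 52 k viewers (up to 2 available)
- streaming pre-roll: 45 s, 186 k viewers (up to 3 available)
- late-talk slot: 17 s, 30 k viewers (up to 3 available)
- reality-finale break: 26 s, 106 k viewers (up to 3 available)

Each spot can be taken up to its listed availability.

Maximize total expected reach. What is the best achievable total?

Filling by ratio: 3×streaming pre-roll + reality-finale break for 664, with 7 s left unused.
Dropping streaming pre-roll frees 45 s; slotting in 2×reality-finale break (52 s) lifts the total to 690 at 168 s.
Nothing else within 168 s beats 690.

690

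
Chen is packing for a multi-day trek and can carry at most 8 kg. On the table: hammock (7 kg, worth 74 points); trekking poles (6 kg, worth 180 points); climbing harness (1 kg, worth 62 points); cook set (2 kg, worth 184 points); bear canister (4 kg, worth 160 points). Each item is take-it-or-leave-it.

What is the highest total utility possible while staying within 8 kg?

406

Best packing: climbing harness + cook set + bear canister — 7 kg, 406 total.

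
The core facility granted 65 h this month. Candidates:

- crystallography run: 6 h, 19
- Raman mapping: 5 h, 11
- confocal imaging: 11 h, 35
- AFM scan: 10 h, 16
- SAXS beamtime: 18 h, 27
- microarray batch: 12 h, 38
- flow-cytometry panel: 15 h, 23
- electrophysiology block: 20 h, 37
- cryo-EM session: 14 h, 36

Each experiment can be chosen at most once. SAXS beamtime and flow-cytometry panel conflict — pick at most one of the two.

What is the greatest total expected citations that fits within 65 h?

Filling by ratio: crystallography run + Raman mapping + confocal imaging + AFM scan + microarray batch + cryo-EM session for 155, with 7 h left unused.
Replace Raman mapping and AFM scan with electrophysiology block: the trade gains 10 net, giving 165 at 63 h.

165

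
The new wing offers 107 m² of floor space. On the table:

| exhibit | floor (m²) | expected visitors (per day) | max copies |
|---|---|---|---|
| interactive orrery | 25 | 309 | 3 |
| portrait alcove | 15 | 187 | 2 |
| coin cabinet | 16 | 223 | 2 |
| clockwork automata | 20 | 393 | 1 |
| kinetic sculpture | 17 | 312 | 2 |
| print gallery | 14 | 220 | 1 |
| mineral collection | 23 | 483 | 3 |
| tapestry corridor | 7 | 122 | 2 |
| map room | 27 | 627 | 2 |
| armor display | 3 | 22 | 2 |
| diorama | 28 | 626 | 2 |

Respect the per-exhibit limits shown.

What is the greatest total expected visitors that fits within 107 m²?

Mineral collection + 2×map room + diorama uses 105 of the 107 m² and totals 2363.
Every other selection either busts 107 m² or exceeds an availability limit or fails to beat 2363.

2363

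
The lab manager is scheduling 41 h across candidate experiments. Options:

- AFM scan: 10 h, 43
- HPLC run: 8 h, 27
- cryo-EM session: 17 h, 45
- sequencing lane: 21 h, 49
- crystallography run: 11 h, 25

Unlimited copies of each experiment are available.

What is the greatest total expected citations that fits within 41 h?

172

Density check — AFM scan 4.30, HPLC run 3.38, cryo-EM session 2.65, sequencing lane 2.33 are the best per h.
The ratio ordering already packs tightly: 4×AFM scan, 40 h, 172.
No other feasible combination exceeds 172.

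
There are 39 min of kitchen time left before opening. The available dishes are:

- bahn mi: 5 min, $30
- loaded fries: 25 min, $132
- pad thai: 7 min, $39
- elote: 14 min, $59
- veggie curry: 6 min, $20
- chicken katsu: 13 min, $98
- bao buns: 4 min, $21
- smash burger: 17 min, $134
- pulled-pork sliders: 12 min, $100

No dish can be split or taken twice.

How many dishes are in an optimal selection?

Optimal total is 285.
For example bahn mi + bao buns + smash burger + pulled-pork sliders achieves it, using 38 min.
All optima have 4 dishes.

4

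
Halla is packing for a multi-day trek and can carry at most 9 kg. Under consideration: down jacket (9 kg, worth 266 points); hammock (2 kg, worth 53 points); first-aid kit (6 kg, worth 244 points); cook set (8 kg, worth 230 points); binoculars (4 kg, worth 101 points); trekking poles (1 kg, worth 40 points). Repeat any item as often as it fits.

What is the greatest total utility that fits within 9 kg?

By utility per kg: first-aid kit 40.67, trekking poles 40.00, down jacket 29.56, cook set 28.75 lead.
Best packing: first-aid kit + 3×trekking poles — 9 kg, 364 total.
Nothing else within 9 kg beats 364.

364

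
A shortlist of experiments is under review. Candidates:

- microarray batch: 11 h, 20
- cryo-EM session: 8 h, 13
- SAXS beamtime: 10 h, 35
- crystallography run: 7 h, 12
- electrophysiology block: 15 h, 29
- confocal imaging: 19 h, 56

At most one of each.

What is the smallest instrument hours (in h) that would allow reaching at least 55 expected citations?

19

Minimise h subject to total expected citations ≥ 55.
confocal imaging reaches 56 using 19 h.
Below 19 h the best achievable stays under 55.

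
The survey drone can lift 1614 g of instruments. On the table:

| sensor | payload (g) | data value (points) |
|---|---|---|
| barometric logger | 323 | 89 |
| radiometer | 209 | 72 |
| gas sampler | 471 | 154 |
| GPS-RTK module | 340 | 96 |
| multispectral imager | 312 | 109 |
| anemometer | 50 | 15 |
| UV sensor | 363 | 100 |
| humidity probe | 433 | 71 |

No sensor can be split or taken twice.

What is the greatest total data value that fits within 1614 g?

The ratio heuristic lands on radiometer + gas sampler + GPS-RTK module + multispectral imager + anemometer (446) but leaves 232 g idle.
Dropping gas sampler frees 471 g; slotting in barometric logger + UV sensor (686 g) lifts the total to 481 at 1597 g.
An exhaustive check of the 256 subsets confirms 481.

481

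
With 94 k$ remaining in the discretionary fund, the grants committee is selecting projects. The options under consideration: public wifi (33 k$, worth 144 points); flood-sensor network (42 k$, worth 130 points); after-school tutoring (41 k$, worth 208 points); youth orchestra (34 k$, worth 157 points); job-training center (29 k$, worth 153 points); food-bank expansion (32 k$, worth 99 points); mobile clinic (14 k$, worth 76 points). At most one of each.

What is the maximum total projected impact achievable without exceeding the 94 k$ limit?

441

A density-first pass picks after-school tutoring + job-training center + mobile clinic — 437 at 84 k$.
Replace job-training center with youth orchestra: the trade gains 4 net, giving 441 at 89 k$.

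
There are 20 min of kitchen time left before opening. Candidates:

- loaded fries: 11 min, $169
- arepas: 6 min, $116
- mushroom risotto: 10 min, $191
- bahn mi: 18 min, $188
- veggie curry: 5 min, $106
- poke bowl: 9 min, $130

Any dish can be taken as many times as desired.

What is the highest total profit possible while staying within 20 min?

Density check — veggie curry 21.20, arepas 19.33, mushroom risotto 19.10, loaded fries 15.36 are the best per min.
4×veggie curry uses 20 of the 20 min and totals 424.

424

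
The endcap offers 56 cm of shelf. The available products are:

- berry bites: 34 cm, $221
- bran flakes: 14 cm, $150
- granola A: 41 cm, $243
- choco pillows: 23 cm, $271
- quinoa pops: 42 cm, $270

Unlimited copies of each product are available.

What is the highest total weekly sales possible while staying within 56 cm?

600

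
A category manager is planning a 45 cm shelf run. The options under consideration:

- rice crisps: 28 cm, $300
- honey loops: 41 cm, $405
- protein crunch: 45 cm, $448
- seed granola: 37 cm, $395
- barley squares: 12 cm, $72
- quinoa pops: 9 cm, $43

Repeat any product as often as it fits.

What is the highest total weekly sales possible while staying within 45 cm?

448

Greedy by ratio would take rice crisps + barley squares: 40 cm used, total 372.
Dropping rice crisps and barley squares frees 40 cm; slotting in protein crunch (45 cm) lifts the total to 448 at 45 cm.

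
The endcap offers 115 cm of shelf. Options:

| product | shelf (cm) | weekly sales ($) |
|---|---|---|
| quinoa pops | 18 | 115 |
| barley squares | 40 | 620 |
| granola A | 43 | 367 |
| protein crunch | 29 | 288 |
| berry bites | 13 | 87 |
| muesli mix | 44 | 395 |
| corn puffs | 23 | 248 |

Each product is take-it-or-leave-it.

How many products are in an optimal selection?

Optimal total is 1303.
For example barley squares + protein crunch + muesli mix achieves it, using 113 cm.
Any selection reaching 1303 contains exactly 3 products.

3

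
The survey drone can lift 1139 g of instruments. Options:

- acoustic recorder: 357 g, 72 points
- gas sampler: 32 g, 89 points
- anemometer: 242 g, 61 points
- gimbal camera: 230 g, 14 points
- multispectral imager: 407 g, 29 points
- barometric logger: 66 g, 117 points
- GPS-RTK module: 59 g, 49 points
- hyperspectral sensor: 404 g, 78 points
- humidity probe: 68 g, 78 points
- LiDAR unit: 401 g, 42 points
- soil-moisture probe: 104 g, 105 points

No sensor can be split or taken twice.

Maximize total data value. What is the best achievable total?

Density check — gas sampler 2.78, barometric logger 1.77, humidity probe 1.15 are the best per g.
Filling by ratio: acoustic recorder + gas sampler + anemometer + barometric logger + GPS-RTK module + humidity probe + soil-moisture probe for 571, with 211 g left unused.
Dropping anemometer frees 242 g; slotting in hyperspectral sensor (404 g) lifts the total to 588 at 1090 g.
No other feasible combination exceeds 588.

588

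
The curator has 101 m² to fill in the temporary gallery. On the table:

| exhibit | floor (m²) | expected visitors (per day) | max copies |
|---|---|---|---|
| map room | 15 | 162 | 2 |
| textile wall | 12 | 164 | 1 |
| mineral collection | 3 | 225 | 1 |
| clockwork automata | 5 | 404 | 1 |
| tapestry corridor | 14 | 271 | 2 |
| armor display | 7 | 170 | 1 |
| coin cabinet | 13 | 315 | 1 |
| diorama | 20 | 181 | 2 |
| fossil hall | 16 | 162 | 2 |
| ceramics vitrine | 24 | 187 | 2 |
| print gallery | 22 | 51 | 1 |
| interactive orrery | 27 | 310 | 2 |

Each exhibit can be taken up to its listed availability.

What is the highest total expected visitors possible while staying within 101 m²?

Ranking by ratio (expected visitors/m²): clockwork automata 80.80, mineral collection 75.00, armor display 24.29.
Filling by ratio: textile wall + mineral collection + clockwork automata + 2×tapestry corridor + armor display + coin cabinet + interactive orrery for 2130, with 6 m² left unused.
Replace interactive orrery with 2×fossil hall: the trade gains 14 net, giving 2144 at 100 m².
Every other selection either busts 101 m² or exceeds an availability limit or fails to beat 2144.

2144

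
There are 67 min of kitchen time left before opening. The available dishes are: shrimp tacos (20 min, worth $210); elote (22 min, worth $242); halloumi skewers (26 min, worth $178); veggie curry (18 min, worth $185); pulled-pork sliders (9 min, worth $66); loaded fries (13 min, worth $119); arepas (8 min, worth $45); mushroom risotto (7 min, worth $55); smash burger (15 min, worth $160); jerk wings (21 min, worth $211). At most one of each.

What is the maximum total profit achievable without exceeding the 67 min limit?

Filling by ratio: shrimp tacos + elote + mushroom risotto + smash burger for 667, with 3 min left unused.
Dropping smash burger frees 15 min; slotting in veggie curry (18 min) lifts the total to 692 at 67 min.
Runner-up elote + pulled-pork sliders + smash burger + jerk wings tops out at 679.

692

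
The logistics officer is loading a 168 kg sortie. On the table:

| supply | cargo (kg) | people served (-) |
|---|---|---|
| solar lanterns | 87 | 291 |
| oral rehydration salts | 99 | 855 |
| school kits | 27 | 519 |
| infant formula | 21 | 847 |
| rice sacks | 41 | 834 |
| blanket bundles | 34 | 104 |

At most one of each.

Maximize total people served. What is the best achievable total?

2536

Taking the top-ratio supplies first gives school kits + infant formula + rice sacks + blanket bundles for 2304 (123 kg).
Replace school kits and blanket bundles with oral rehydration salts: the trade gains 232 net, giving 2536 at 161 kg.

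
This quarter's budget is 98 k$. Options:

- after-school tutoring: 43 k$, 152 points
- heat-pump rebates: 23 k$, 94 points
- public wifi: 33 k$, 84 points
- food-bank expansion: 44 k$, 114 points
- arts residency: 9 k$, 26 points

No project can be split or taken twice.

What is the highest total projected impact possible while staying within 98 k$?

Density check — heat-pump rebates 4.09, after-school tutoring 3.53, arts residency 2.89, food-bank expansion 2.59 are the best per k$.
The ratio heuristic lands on after-school tutoring + heat-pump rebates + arts residency (272) but leaves 23 k$ idle.
Replace heat-pump rebates with food-bank expansion: the trade gains 20 net, giving 292 at 96 k$.
Runner-up after-school tutoring + heat-pump rebates + arts residency tops out at 272.

292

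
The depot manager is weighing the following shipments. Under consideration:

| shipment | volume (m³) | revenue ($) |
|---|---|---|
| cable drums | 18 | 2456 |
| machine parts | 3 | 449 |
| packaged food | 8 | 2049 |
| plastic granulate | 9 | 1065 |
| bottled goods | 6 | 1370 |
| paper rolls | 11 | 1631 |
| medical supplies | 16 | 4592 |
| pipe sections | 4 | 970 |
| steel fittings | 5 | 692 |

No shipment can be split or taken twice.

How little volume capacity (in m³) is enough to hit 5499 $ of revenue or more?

Need the lightest bundle worth ≥ 5499.
Taking medical supplies + pipe sections gives 5562 (≥ 5499) for 20 m³.
Any bundle with less than 20 m³ falls short of 5499.

20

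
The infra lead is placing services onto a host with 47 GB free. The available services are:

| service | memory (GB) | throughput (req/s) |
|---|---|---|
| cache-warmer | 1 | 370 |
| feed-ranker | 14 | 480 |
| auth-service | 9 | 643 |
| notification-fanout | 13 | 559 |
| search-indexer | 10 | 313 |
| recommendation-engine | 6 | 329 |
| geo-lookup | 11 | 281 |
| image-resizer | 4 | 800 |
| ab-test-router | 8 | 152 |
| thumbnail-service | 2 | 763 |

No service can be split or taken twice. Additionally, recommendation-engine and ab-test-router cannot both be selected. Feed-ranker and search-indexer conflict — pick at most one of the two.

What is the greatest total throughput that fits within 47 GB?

3777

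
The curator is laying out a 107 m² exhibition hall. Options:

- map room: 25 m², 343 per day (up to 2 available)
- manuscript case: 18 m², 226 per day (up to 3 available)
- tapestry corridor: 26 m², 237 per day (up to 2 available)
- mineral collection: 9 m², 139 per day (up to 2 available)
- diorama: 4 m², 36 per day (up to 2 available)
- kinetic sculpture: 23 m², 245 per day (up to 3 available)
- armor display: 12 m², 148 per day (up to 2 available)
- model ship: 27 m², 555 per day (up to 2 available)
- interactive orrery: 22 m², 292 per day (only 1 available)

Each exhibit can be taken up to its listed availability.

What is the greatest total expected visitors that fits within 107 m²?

Density check — model ship 20.56, mineral collection 15.44, map room 13.72, interactive orrery 13.27 are the best per m².
Filling by ratio: map room + 2×mineral collection + 2×diorama + 2×model ship for 1803, with 2 m² left unused.
The 33 m² tied up in map room and 2×diorama is better spent on armor display + interactive orrery — total rises to 1828 (106 m²).
Every other selection either busts 107 m² or exceeds an availability limit or fails to beat 1828.

1828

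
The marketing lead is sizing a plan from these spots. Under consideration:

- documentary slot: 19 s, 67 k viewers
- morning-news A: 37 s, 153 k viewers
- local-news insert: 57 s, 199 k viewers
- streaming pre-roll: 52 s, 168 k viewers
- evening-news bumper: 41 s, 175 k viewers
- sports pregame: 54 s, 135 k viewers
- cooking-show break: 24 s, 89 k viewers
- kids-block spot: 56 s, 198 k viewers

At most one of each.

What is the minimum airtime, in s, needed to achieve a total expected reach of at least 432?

116

Need the lightest bundle worth ≥ 432.
documentary slot + evening-news bumper + kids-block spot reaches 440 using 116 s.
No combination under 116 s hits 432.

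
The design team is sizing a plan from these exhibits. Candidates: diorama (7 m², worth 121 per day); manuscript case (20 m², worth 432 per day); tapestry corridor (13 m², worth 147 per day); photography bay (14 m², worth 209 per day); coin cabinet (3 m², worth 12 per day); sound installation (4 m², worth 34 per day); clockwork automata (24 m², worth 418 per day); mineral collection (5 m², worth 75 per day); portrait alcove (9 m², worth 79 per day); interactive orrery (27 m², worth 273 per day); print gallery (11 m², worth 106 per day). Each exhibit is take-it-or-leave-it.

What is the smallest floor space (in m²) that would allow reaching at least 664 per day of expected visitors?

Look for the lowest-floor combination reaching 664.
Taking manuscript case + photography bay + sound installation gives 675 (≥ 664) for 38 m².
No combination under 38 m² hits 664.

38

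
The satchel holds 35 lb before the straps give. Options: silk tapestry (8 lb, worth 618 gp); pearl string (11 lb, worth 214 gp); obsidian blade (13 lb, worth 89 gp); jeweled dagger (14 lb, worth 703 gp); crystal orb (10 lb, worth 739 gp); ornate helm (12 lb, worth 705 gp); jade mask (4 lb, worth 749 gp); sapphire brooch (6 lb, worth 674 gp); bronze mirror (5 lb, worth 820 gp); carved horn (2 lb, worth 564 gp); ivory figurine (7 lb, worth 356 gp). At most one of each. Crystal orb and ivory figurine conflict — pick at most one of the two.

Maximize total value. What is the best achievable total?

Density check — carved horn 282.00, jade mask 187.25, bronze mirror 164.00, sapphire brooch 112.33 are the best per lb.
Silk tapestry + crystal orb + jade mask + sapphire brooch + bronze mirror + carved horn uses 35 of the 35 lb and totals 4164.
Next best is silk tapestry + jade mask + sapphire brooch + bronze mirror + carved horn + ivory figurine at 3781 (32 lb) — short by 383.

4164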